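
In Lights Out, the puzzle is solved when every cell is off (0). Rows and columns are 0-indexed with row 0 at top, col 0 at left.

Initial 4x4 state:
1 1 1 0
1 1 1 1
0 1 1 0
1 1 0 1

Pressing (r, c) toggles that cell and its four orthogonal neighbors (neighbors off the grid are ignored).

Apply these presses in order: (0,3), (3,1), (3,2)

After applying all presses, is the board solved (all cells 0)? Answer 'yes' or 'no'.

After press 1 at (0,3):
1 1 0 1
1 1 1 0
0 1 1 0
1 1 0 1

After press 2 at (3,1):
1 1 0 1
1 1 1 0
0 0 1 0
0 0 1 1

After press 3 at (3,2):
1 1 0 1
1 1 1 0
0 0 0 0
0 1 0 0

Lights still on: 7

Answer: no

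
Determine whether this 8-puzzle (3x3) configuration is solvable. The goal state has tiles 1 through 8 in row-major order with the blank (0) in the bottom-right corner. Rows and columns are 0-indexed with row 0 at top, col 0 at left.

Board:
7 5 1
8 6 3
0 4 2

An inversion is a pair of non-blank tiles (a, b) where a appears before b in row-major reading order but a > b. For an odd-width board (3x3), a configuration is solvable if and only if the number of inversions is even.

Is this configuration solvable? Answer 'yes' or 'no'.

Inversions (pairs i<j in row-major order where tile[i] > tile[j] > 0): 19
19 is odd, so the puzzle is not solvable.

Answer: no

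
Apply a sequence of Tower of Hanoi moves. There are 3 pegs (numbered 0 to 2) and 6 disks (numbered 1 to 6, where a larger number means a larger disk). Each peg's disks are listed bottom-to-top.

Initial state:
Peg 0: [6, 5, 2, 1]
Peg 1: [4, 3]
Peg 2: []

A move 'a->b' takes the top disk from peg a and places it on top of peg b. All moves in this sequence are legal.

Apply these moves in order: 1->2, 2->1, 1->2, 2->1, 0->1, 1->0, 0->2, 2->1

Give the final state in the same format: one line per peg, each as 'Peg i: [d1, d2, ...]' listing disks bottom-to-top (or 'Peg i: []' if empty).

Answer: Peg 0: [6, 5, 2]
Peg 1: [4, 3, 1]
Peg 2: []

Derivation:
After move 1 (1->2):
Peg 0: [6, 5, 2, 1]
Peg 1: [4]
Peg 2: [3]

After move 2 (2->1):
Peg 0: [6, 5, 2, 1]
Peg 1: [4, 3]
Peg 2: []

After move 3 (1->2):
Peg 0: [6, 5, 2, 1]
Peg 1: [4]
Peg 2: [3]

After move 4 (2->1):
Peg 0: [6, 5, 2, 1]
Peg 1: [4, 3]
Peg 2: []

After move 5 (0->1):
Peg 0: [6, 5, 2]
Peg 1: [4, 3, 1]
Peg 2: []

After move 6 (1->0):
Peg 0: [6, 5, 2, 1]
Peg 1: [4, 3]
Peg 2: []

After move 7 (0->2):
Peg 0: [6, 5, 2]
Peg 1: [4, 3]
Peg 2: [1]

After move 8 (2->1):
Peg 0: [6, 5, 2]
Peg 1: [4, 3, 1]
Peg 2: []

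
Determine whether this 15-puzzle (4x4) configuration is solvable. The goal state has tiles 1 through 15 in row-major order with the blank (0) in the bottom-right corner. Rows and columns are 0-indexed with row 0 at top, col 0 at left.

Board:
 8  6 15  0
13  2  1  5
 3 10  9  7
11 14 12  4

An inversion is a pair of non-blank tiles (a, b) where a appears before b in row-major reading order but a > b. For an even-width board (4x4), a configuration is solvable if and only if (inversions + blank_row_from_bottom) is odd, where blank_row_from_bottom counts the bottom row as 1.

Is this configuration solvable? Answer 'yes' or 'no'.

Answer: yes

Derivation:
Inversions: 47
Blank is in row 0 (0-indexed from top), which is row 4 counting from the bottom (bottom = 1).
47 + 4 = 51, which is odd, so the puzzle is solvable.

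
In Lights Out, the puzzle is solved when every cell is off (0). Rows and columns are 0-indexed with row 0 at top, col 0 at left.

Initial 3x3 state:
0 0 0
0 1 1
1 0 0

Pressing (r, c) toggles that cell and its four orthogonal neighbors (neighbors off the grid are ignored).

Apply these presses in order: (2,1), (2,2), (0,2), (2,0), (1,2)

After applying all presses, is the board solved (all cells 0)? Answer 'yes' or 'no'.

After press 1 at (2,1):
0 0 0
0 0 1
0 1 1

After press 2 at (2,2):
0 0 0
0 0 0
0 0 0

After press 3 at (0,2):
0 1 1
0 0 1
0 0 0

After press 4 at (2,0):
0 1 1
1 0 1
1 1 0

After press 5 at (1,2):
0 1 0
1 1 0
1 1 1

Lights still on: 6

Answer: no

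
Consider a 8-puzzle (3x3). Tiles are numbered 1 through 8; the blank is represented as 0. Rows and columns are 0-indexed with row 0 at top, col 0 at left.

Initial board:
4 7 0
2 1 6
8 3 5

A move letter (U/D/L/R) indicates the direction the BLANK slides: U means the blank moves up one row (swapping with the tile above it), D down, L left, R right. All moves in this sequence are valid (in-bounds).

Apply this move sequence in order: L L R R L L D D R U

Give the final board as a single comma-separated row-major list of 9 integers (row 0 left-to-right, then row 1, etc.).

After move 1 (L):
4 0 7
2 1 6
8 3 5

After move 2 (L):
0 4 7
2 1 6
8 3 5

After move 3 (R):
4 0 7
2 1 6
8 3 5

After move 4 (R):
4 7 0
2 1 6
8 3 5

After move 5 (L):
4 0 7
2 1 6
8 3 5

After move 6 (L):
0 4 7
2 1 6
8 3 5

After move 7 (D):
2 4 7
0 1 6
8 3 5

After move 8 (D):
2 4 7
8 1 6
0 3 5

After move 9 (R):
2 4 7
8 1 6
3 0 5

After move 10 (U):
2 4 7
8 0 6
3 1 5

Answer: 2, 4, 7, 8, 0, 6, 3, 1, 5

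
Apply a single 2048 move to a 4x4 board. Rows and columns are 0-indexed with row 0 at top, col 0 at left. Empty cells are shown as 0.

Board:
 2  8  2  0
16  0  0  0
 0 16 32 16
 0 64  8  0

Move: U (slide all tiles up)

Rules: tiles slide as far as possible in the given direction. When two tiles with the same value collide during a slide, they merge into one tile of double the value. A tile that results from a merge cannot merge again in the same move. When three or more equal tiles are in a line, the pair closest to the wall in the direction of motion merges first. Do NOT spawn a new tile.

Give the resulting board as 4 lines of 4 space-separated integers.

Answer:  2  8  2 16
16 16 32  0
 0 64  8  0
 0  0  0  0

Derivation:
Slide up:
col 0: [2, 16, 0, 0] -> [2, 16, 0, 0]
col 1: [8, 0, 16, 64] -> [8, 16, 64, 0]
col 2: [2, 0, 32, 8] -> [2, 32, 8, 0]
col 3: [0, 0, 16, 0] -> [16, 0, 0, 0]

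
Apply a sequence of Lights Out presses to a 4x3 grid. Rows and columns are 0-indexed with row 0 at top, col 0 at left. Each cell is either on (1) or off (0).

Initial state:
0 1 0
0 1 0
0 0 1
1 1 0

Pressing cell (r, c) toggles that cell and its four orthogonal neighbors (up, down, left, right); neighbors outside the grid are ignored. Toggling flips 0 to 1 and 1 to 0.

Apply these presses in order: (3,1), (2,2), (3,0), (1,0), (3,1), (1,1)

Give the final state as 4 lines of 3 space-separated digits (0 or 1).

After press 1 at (3,1):
0 1 0
0 1 0
0 1 1
0 0 1

After press 2 at (2,2):
0 1 0
0 1 1
0 0 0
0 0 0

After press 3 at (3,0):
0 1 0
0 1 1
1 0 0
1 1 0

After press 4 at (1,0):
1 1 0
1 0 1
0 0 0
1 1 0

After press 5 at (3,1):
1 1 0
1 0 1
0 1 0
0 0 1

After press 6 at (1,1):
1 0 0
0 1 0
0 0 0
0 0 1

Answer: 1 0 0
0 1 0
0 0 0
0 0 1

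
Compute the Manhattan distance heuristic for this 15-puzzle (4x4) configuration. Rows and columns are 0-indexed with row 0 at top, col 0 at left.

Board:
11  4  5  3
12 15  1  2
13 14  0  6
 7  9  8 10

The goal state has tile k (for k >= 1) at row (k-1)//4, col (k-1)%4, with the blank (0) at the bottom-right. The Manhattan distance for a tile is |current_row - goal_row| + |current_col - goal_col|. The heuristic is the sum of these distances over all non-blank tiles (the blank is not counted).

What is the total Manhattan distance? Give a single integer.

Answer: 40

Derivation:
Tile 11: at (0,0), goal (2,2), distance |0-2|+|0-2| = 4
Tile 4: at (0,1), goal (0,3), distance |0-0|+|1-3| = 2
Tile 5: at (0,2), goal (1,0), distance |0-1|+|2-0| = 3
Tile 3: at (0,3), goal (0,2), distance |0-0|+|3-2| = 1
Tile 12: at (1,0), goal (2,3), distance |1-2|+|0-3| = 4
Tile 15: at (1,1), goal (3,2), distance |1-3|+|1-2| = 3
Tile 1: at (1,2), goal (0,0), distance |1-0|+|2-0| = 3
Tile 2: at (1,3), goal (0,1), distance |1-0|+|3-1| = 3
Tile 13: at (2,0), goal (3,0), distance |2-3|+|0-0| = 1
Tile 14: at (2,1), goal (3,1), distance |2-3|+|1-1| = 1
Tile 6: at (2,3), goal (1,1), distance |2-1|+|3-1| = 3
Tile 7: at (3,0), goal (1,2), distance |3-1|+|0-2| = 4
Tile 9: at (3,1), goal (2,0), distance |3-2|+|1-0| = 2
Tile 8: at (3,2), goal (1,3), distance |3-1|+|2-3| = 3
Tile 10: at (3,3), goal (2,1), distance |3-2|+|3-1| = 3
Sum: 4 + 2 + 3 + 1 + 4 + 3 + 3 + 3 + 1 + 1 + 3 + 4 + 2 + 3 + 3 = 40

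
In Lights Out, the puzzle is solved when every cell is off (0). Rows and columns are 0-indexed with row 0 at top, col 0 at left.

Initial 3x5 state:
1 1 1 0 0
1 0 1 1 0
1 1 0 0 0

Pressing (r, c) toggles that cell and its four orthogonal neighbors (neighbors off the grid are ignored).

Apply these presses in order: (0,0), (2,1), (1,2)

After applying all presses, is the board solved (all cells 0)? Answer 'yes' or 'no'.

Answer: yes

Derivation:
After press 1 at (0,0):
0 0 1 0 0
0 0 1 1 0
1 1 0 0 0

After press 2 at (2,1):
0 0 1 0 0
0 1 1 1 0
0 0 1 0 0

After press 3 at (1,2):
0 0 0 0 0
0 0 0 0 0
0 0 0 0 0

Lights still on: 0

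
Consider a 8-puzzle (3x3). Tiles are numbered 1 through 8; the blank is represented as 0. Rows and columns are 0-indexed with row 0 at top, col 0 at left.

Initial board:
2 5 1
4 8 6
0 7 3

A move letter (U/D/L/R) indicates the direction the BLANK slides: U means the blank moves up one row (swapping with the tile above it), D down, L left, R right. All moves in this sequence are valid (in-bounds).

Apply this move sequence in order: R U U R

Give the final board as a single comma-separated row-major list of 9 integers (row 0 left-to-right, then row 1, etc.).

After move 1 (R):
2 5 1
4 8 6
7 0 3

After move 2 (U):
2 5 1
4 0 6
7 8 3

After move 3 (U):
2 0 1
4 5 6
7 8 3

After move 4 (R):
2 1 0
4 5 6
7 8 3

Answer: 2, 1, 0, 4, 5, 6, 7, 8, 3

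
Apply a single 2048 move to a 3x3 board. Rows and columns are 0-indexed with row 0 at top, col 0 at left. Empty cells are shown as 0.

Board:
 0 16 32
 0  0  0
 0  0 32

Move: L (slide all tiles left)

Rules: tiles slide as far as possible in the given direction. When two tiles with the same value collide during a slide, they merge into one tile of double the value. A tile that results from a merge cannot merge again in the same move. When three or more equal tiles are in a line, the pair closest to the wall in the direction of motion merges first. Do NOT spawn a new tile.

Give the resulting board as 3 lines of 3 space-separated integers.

Answer: 16 32  0
 0  0  0
32  0  0

Derivation:
Slide left:
row 0: [0, 16, 32] -> [16, 32, 0]
row 1: [0, 0, 0] -> [0, 0, 0]
row 2: [0, 0, 32] -> [32, 0, 0]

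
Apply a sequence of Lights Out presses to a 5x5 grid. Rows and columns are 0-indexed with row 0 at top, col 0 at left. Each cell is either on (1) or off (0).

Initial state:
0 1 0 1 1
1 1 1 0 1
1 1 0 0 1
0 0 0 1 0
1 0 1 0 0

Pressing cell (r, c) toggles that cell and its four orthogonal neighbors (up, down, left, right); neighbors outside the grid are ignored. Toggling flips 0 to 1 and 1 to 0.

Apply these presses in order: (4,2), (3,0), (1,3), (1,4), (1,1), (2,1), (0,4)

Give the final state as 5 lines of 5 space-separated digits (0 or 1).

After press 1 at (4,2):
0 1 0 1 1
1 1 1 0 1
1 1 0 0 1
0 0 1 1 0
1 1 0 1 0

After press 2 at (3,0):
0 1 0 1 1
1 1 1 0 1
0 1 0 0 1
1 1 1 1 0
0 1 0 1 0

After press 3 at (1,3):
0 1 0 0 1
1 1 0 1 0
0 1 0 1 1
1 1 1 1 0
0 1 0 1 0

After press 4 at (1,4):
0 1 0 0 0
1 1 0 0 1
0 1 0 1 0
1 1 1 1 0
0 1 0 1 0

After press 5 at (1,1):
0 0 0 0 0
0 0 1 0 1
0 0 0 1 0
1 1 1 1 0
0 1 0 1 0

After press 6 at (2,1):
0 0 0 0 0
0 1 1 0 1
1 1 1 1 0
1 0 1 1 0
0 1 0 1 0

After press 7 at (0,4):
0 0 0 1 1
0 1 1 0 0
1 1 1 1 0
1 0 1 1 0
0 1 0 1 0

Answer: 0 0 0 1 1
0 1 1 0 0
1 1 1 1 0
1 0 1 1 0
0 1 0 1 0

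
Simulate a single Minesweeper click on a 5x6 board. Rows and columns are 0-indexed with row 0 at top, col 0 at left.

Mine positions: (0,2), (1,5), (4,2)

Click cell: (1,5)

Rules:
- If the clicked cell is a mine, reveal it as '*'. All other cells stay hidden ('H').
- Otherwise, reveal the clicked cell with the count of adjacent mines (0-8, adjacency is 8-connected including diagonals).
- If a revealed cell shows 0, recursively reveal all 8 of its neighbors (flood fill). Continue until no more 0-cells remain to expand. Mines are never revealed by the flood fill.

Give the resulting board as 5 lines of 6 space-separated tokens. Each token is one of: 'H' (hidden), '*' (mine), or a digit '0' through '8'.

H H H H H H
H H H H H *
H H H H H H
H H H H H H
H H H H H H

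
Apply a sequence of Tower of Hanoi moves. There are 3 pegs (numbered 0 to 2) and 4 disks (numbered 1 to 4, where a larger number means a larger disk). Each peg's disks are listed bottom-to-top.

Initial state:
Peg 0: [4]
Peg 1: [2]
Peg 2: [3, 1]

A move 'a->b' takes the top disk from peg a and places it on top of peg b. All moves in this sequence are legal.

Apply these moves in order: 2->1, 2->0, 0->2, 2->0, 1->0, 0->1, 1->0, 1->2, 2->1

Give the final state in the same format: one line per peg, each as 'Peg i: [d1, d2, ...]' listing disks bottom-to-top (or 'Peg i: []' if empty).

Answer: Peg 0: [4, 3, 1]
Peg 1: [2]
Peg 2: []

Derivation:
After move 1 (2->1):
Peg 0: [4]
Peg 1: [2, 1]
Peg 2: [3]

After move 2 (2->0):
Peg 0: [4, 3]
Peg 1: [2, 1]
Peg 2: []

After move 3 (0->2):
Peg 0: [4]
Peg 1: [2, 1]
Peg 2: [3]

After move 4 (2->0):
Peg 0: [4, 3]
Peg 1: [2, 1]
Peg 2: []

After move 5 (1->0):
Peg 0: [4, 3, 1]
Peg 1: [2]
Peg 2: []

After move 6 (0->1):
Peg 0: [4, 3]
Peg 1: [2, 1]
Peg 2: []

After move 7 (1->0):
Peg 0: [4, 3, 1]
Peg 1: [2]
Peg 2: []

After move 8 (1->2):
Peg 0: [4, 3, 1]
Peg 1: []
Peg 2: [2]

After move 9 (2->1):
Peg 0: [4, 3, 1]
Peg 1: [2]
Peg 2: []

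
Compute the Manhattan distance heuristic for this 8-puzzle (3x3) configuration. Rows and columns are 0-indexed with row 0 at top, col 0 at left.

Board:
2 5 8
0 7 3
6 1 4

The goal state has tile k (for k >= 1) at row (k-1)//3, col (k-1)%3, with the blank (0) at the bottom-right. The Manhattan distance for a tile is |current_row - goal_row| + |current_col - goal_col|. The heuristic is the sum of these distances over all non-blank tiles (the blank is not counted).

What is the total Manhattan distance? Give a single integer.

Tile 2: (0,0)->(0,1) = 1
Tile 5: (0,1)->(1,1) = 1
Tile 8: (0,2)->(2,1) = 3
Tile 7: (1,1)->(2,0) = 2
Tile 3: (1,2)->(0,2) = 1
Tile 6: (2,0)->(1,2) = 3
Tile 1: (2,1)->(0,0) = 3
Tile 4: (2,2)->(1,0) = 3
Sum: 1 + 1 + 3 + 2 + 1 + 3 + 3 + 3 = 17

Answer: 17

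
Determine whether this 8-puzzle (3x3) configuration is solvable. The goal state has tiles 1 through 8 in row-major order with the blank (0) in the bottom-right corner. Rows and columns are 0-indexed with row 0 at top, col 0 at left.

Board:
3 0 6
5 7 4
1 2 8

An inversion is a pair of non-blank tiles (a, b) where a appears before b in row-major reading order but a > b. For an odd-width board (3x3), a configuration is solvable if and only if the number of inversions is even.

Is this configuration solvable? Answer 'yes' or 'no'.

Answer: yes

Derivation:
Inversions (pairs i<j in row-major order where tile[i] > tile[j] > 0): 14
14 is even, so the puzzle is solvable.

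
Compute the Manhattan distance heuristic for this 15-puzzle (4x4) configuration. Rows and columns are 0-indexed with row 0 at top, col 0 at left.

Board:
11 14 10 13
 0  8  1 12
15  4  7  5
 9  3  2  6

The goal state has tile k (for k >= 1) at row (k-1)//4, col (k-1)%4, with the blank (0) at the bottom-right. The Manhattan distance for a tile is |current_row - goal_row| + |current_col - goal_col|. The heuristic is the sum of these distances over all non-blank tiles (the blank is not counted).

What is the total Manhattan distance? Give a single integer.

Answer: 47

Derivation:
Tile 11: at (0,0), goal (2,2), distance |0-2|+|0-2| = 4
Tile 14: at (0,1), goal (3,1), distance |0-3|+|1-1| = 3
Tile 10: at (0,2), goal (2,1), distance |0-2|+|2-1| = 3
Tile 13: at (0,3), goal (3,0), distance |0-3|+|3-0| = 6
Tile 8: at (1,1), goal (1,3), distance |1-1|+|1-3| = 2
Tile 1: at (1,2), goal (0,0), distance |1-0|+|2-0| = 3
Tile 12: at (1,3), goal (2,3), distance |1-2|+|3-3| = 1
Tile 15: at (2,0), goal (3,2), distance |2-3|+|0-2| = 3
Tile 4: at (2,1), goal (0,3), distance |2-0|+|1-3| = 4
Tile 7: at (2,2), goal (1,2), distance |2-1|+|2-2| = 1
Tile 5: at (2,3), goal (1,0), distance |2-1|+|3-0| = 4
Tile 9: at (3,0), goal (2,0), distance |3-2|+|0-0| = 1
Tile 3: at (3,1), goal (0,2), distance |3-0|+|1-2| = 4
Tile 2: at (3,2), goal (0,1), distance |3-0|+|2-1| = 4
Tile 6: at (3,3), goal (1,1), distance |3-1|+|3-1| = 4
Sum: 4 + 3 + 3 + 6 + 2 + 3 + 1 + 3 + 4 + 1 + 4 + 1 + 4 + 4 + 4 = 47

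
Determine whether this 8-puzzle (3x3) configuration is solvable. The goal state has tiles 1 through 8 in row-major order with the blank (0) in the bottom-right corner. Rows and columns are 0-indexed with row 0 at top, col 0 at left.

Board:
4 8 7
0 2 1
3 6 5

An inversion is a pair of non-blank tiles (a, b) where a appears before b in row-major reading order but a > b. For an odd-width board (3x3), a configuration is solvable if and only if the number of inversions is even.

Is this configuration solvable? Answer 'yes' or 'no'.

Inversions (pairs i<j in row-major order where tile[i] > tile[j] > 0): 16
16 is even, so the puzzle is solvable.

Answer: yes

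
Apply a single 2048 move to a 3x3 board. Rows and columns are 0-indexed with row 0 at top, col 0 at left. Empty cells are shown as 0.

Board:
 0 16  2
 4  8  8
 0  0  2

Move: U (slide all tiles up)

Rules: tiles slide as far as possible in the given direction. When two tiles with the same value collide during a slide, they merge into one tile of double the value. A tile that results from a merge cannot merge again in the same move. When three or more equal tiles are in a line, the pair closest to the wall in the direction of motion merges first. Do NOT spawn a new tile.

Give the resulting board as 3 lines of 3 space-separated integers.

Answer:  4 16  2
 0  8  8
 0  0  2

Derivation:
Slide up:
col 0: [0, 4, 0] -> [4, 0, 0]
col 1: [16, 8, 0] -> [16, 8, 0]
col 2: [2, 8, 2] -> [2, 8, 2]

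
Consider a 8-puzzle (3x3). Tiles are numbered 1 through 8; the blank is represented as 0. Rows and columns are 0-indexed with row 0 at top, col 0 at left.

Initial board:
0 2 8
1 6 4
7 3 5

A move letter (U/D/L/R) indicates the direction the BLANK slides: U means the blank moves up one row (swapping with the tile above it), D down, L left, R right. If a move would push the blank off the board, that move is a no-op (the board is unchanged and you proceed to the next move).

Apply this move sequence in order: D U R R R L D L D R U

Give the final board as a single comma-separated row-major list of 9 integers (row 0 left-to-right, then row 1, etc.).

After move 1 (D):
1 2 8
0 6 4
7 3 5

After move 2 (U):
0 2 8
1 6 4
7 3 5

After move 3 (R):
2 0 8
1 6 4
7 3 5

After move 4 (R):
2 8 0
1 6 4
7 3 5

After move 5 (R):
2 8 0
1 6 4
7 3 5

After move 6 (L):
2 0 8
1 6 4
7 3 5

After move 7 (D):
2 6 8
1 0 4
7 3 5

After move 8 (L):
2 6 8
0 1 4
7 3 5

After move 9 (D):
2 6 8
7 1 4
0 3 5

After move 10 (R):
2 6 8
7 1 4
3 0 5

After move 11 (U):
2 6 8
7 0 4
3 1 5

Answer: 2, 6, 8, 7, 0, 4, 3, 1, 5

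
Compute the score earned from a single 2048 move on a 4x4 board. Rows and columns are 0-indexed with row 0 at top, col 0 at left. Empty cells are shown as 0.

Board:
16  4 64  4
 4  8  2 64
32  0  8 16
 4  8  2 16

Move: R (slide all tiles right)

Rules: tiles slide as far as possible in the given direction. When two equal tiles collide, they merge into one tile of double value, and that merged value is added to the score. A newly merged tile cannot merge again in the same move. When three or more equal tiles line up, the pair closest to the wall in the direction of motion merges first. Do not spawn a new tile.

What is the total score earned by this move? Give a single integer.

Slide right:
row 0: [16, 4, 64, 4] -> [16, 4, 64, 4]  score +0 (running 0)
row 1: [4, 8, 2, 64] -> [4, 8, 2, 64]  score +0 (running 0)
row 2: [32, 0, 8, 16] -> [0, 32, 8, 16]  score +0 (running 0)
row 3: [4, 8, 2, 16] -> [4, 8, 2, 16]  score +0 (running 0)
Board after move:
16  4 64  4
 4  8  2 64
 0 32  8 16
 4  8  2 16

Answer: 0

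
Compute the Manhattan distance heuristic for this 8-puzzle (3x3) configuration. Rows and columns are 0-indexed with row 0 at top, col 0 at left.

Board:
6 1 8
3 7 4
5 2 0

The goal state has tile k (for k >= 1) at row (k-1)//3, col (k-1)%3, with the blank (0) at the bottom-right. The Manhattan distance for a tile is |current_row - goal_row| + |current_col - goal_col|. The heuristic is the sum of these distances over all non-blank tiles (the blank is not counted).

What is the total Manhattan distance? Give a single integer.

Answer: 18

Derivation:
Tile 6: (0,0)->(1,2) = 3
Tile 1: (0,1)->(0,0) = 1
Tile 8: (0,2)->(2,1) = 3
Tile 3: (1,0)->(0,2) = 3
Tile 7: (1,1)->(2,0) = 2
Tile 4: (1,2)->(1,0) = 2
Tile 5: (2,0)->(1,1) = 2
Tile 2: (2,1)->(0,1) = 2
Sum: 3 + 1 + 3 + 3 + 2 + 2 + 2 + 2 = 18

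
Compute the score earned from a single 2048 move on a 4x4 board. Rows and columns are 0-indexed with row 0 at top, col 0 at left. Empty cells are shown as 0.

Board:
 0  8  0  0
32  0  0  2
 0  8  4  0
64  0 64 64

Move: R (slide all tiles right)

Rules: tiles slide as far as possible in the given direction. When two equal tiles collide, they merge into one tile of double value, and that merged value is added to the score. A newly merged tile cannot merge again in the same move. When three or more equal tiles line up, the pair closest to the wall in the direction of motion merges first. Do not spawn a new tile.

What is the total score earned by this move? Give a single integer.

Answer: 128

Derivation:
Slide right:
row 0: [0, 8, 0, 0] -> [0, 0, 0, 8]  score +0 (running 0)
row 1: [32, 0, 0, 2] -> [0, 0, 32, 2]  score +0 (running 0)
row 2: [0, 8, 4, 0] -> [0, 0, 8, 4]  score +0 (running 0)
row 3: [64, 0, 64, 64] -> [0, 0, 64, 128]  score +128 (running 128)
Board after move:
  0   0   0   8
  0   0  32   2
  0   0   8   4
  0   0  64 128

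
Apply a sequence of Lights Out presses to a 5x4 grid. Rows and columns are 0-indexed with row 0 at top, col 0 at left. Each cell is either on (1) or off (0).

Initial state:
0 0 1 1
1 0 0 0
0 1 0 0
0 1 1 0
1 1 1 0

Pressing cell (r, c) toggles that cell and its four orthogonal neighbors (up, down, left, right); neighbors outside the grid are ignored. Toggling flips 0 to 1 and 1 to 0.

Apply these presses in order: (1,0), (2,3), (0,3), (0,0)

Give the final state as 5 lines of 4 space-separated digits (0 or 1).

After press 1 at (1,0):
1 0 1 1
0 1 0 0
1 1 0 0
0 1 1 0
1 1 1 0

After press 2 at (2,3):
1 0 1 1
0 1 0 1
1 1 1 1
0 1 1 1
1 1 1 0

After press 3 at (0,3):
1 0 0 0
0 1 0 0
1 1 1 1
0 1 1 1
1 1 1 0

After press 4 at (0,0):
0 1 0 0
1 1 0 0
1 1 1 1
0 1 1 1
1 1 1 0

Answer: 0 1 0 0
1 1 0 0
1 1 1 1
0 1 1 1
1 1 1 0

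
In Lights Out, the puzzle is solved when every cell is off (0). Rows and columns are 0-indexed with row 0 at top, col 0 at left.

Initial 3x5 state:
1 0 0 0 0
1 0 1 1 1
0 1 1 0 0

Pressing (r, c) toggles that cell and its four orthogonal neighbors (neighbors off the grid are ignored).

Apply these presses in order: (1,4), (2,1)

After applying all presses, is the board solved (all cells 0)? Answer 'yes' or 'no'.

After press 1 at (1,4):
1 0 0 0 1
1 0 1 0 0
0 1 1 0 1

After press 2 at (2,1):
1 0 0 0 1
1 1 1 0 0
1 0 0 0 1

Lights still on: 7

Answer: no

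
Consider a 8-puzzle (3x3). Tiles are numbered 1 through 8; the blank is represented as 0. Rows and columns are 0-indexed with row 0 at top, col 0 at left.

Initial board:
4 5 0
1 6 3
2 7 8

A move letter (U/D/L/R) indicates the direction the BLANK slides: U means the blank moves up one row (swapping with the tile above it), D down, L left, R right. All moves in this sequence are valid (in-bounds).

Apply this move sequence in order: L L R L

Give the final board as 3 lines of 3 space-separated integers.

Answer: 0 4 5
1 6 3
2 7 8

Derivation:
After move 1 (L):
4 0 5
1 6 3
2 7 8

After move 2 (L):
0 4 5
1 6 3
2 7 8

After move 3 (R):
4 0 5
1 6 3
2 7 8

After move 4 (L):
0 4 5
1 6 3
2 7 8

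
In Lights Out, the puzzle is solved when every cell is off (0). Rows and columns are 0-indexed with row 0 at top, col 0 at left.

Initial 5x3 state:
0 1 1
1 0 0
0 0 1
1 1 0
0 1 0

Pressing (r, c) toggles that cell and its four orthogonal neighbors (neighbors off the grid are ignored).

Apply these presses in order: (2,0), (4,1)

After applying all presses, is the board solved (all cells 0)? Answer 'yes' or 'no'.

Answer: no

Derivation:
After press 1 at (2,0):
0 1 1
0 0 0
1 1 1
0 1 0
0 1 0

After press 2 at (4,1):
0 1 1
0 0 0
1 1 1
0 0 0
1 0 1

Lights still on: 7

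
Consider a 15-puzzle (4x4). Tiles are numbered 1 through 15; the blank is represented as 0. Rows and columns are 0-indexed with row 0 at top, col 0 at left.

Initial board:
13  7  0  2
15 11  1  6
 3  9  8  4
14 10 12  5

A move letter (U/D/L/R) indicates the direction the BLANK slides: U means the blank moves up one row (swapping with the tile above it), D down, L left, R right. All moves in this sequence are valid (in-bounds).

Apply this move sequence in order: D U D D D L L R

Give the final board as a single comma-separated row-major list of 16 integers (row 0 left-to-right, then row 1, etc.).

Answer: 13, 7, 1, 2, 15, 11, 8, 6, 3, 9, 12, 4, 14, 0, 10, 5

Derivation:
After move 1 (D):
13  7  1  2
15 11  0  6
 3  9  8  4
14 10 12  5

After move 2 (U):
13  7  0  2
15 11  1  6
 3  9  8  4
14 10 12  5

After move 3 (D):
13  7  1  2
15 11  0  6
 3  9  8  4
14 10 12  5

After move 4 (D):
13  7  1  2
15 11  8  6
 3  9  0  4
14 10 12  5

After move 5 (D):
13  7  1  2
15 11  8  6
 3  9 12  4
14 10  0  5

After move 6 (L):
13  7  1  2
15 11  8  6
 3  9 12  4
14  0 10  5

After move 7 (L):
13  7  1  2
15 11  8  6
 3  9 12  4
 0 14 10  5

After move 8 (R):
13  7  1  2
15 11  8  6
 3  9 12  4
14  0 10  5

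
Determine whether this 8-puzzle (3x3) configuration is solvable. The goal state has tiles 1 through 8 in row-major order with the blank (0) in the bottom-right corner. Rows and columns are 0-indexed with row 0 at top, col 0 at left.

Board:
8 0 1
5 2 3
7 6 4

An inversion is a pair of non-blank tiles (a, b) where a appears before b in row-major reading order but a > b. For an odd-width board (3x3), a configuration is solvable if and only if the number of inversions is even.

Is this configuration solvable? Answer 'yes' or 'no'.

Inversions (pairs i<j in row-major order where tile[i] > tile[j] > 0): 13
13 is odd, so the puzzle is not solvable.

Answer: no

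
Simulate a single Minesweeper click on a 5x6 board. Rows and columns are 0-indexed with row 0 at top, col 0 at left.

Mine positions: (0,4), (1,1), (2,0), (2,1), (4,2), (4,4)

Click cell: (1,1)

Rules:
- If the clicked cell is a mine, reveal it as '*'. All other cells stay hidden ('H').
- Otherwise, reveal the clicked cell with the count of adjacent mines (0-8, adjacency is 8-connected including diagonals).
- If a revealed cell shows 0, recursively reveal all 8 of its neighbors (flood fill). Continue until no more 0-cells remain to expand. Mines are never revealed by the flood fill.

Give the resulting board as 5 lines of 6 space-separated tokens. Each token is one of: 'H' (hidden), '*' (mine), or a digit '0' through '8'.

H H H H H H
H * H H H H
H H H H H H
H H H H H H
H H H H H H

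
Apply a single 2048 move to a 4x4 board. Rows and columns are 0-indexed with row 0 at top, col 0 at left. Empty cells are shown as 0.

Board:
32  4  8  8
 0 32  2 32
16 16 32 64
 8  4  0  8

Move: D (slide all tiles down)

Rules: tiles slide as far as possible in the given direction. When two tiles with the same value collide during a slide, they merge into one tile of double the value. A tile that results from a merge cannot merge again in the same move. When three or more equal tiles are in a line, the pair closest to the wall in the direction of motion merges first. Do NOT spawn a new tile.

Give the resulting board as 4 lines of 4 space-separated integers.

Answer:  0  4  0  8
32 32  8 32
16 16  2 64
 8  4 32  8

Derivation:
Slide down:
col 0: [32, 0, 16, 8] -> [0, 32, 16, 8]
col 1: [4, 32, 16, 4] -> [4, 32, 16, 4]
col 2: [8, 2, 32, 0] -> [0, 8, 2, 32]
col 3: [8, 32, 64, 8] -> [8, 32, 64, 8]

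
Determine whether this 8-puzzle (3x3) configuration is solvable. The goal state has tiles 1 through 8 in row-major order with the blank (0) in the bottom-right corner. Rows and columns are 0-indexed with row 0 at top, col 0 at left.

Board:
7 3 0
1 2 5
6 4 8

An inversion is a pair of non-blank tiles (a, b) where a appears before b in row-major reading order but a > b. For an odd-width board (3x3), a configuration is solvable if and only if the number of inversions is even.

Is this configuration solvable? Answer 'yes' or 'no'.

Inversions (pairs i<j in row-major order where tile[i] > tile[j] > 0): 10
10 is even, so the puzzle is solvable.

Answer: yes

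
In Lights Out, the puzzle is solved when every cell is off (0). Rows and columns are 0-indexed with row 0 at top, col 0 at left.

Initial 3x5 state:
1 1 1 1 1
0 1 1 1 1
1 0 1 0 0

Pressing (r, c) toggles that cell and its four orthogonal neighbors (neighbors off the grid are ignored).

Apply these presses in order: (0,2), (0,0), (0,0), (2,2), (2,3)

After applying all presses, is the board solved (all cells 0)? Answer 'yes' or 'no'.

After press 1 at (0,2):
1 0 0 0 1
0 1 0 1 1
1 0 1 0 0

After press 2 at (0,0):
0 1 0 0 1
1 1 0 1 1
1 0 1 0 0

After press 3 at (0,0):
1 0 0 0 1
0 1 0 1 1
1 0 1 0 0

After press 4 at (2,2):
1 0 0 0 1
0 1 1 1 1
1 1 0 1 0

After press 5 at (2,3):
1 0 0 0 1
0 1 1 0 1
1 1 1 0 1

Lights still on: 9

Answer: no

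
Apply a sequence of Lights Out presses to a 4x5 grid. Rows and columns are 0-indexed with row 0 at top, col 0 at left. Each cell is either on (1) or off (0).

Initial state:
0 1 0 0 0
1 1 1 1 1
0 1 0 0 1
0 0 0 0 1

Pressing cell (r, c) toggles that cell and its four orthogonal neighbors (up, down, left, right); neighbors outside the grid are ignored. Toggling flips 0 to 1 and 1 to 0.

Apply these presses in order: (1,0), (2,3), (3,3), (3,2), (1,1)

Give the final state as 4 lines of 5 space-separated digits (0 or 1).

Answer: 1 0 0 0 0
1 1 0 0 1
1 0 0 0 0
0 1 0 1 0

Derivation:
After press 1 at (1,0):
1 1 0 0 0
0 0 1 1 1
1 1 0 0 1
0 0 0 0 1

After press 2 at (2,3):
1 1 0 0 0
0 0 1 0 1
1 1 1 1 0
0 0 0 1 1

After press 3 at (3,3):
1 1 0 0 0
0 0 1 0 1
1 1 1 0 0
0 0 1 0 0

After press 4 at (3,2):
1 1 0 0 0
0 0 1 0 1
1 1 0 0 0
0 1 0 1 0

After press 5 at (1,1):
1 0 0 0 0
1 1 0 0 1
1 0 0 0 0
0 1 0 1 0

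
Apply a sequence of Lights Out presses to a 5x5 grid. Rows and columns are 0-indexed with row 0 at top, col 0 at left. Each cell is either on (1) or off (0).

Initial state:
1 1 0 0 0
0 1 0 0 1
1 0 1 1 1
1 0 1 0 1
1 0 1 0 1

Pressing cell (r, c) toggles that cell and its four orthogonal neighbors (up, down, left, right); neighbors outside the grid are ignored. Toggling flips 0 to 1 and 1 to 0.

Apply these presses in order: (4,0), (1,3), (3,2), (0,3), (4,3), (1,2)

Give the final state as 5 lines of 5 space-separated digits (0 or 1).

Answer: 1 1 0 0 1
0 0 0 1 0
1 0 1 0 1
0 1 0 0 1
0 1 1 1 0

Derivation:
After press 1 at (4,0):
1 1 0 0 0
0 1 0 0 1
1 0 1 1 1
0 0 1 0 1
0 1 1 0 1

After press 2 at (1,3):
1 1 0 1 0
0 1 1 1 0
1 0 1 0 1
0 0 1 0 1
0 1 1 0 1

After press 3 at (3,2):
1 1 0 1 0
0 1 1 1 0
1 0 0 0 1
0 1 0 1 1
0 1 0 0 1

After press 4 at (0,3):
1 1 1 0 1
0 1 1 0 0
1 0 0 0 1
0 1 0 1 1
0 1 0 0 1

After press 5 at (4,3):
1 1 1 0 1
0 1 1 0 0
1 0 0 0 1
0 1 0 0 1
0 1 1 1 0

After press 6 at (1,2):
1 1 0 0 1
0 0 0 1 0
1 0 1 0 1
0 1 0 0 1
0 1 1 1 0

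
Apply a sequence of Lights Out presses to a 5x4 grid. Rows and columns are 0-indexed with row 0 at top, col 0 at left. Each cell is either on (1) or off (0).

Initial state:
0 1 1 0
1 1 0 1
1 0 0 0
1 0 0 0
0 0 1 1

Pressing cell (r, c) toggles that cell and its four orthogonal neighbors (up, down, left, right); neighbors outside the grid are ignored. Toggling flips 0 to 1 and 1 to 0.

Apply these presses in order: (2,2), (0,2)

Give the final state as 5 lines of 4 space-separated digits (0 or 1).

After press 1 at (2,2):
0 1 1 0
1 1 1 1
1 1 1 1
1 0 1 0
0 0 1 1

After press 2 at (0,2):
0 0 0 1
1 1 0 1
1 1 1 1
1 0 1 0
0 0 1 1

Answer: 0 0 0 1
1 1 0 1
1 1 1 1
1 0 1 0
0 0 1 1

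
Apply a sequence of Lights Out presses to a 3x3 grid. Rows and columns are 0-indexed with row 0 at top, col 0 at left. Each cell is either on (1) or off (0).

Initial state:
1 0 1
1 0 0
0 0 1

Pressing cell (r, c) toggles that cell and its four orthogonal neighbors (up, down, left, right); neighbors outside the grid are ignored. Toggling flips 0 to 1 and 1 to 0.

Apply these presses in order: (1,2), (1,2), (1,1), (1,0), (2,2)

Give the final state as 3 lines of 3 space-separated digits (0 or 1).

After press 1 at (1,2):
1 0 0
1 1 1
0 0 0

After press 2 at (1,2):
1 0 1
1 0 0
0 0 1

After press 3 at (1,1):
1 1 1
0 1 1
0 1 1

After press 4 at (1,0):
0 1 1
1 0 1
1 1 1

After press 5 at (2,2):
0 1 1
1 0 0
1 0 0

Answer: 0 1 1
1 0 0
1 0 0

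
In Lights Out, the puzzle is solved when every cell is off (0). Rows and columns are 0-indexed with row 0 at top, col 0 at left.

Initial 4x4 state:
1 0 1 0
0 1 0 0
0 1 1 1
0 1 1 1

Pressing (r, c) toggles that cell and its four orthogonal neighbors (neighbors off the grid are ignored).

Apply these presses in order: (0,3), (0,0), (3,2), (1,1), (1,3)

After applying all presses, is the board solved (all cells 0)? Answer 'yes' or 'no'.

After press 1 at (0,3):
1 0 0 1
0 1 0 1
0 1 1 1
0 1 1 1

After press 2 at (0,0):
0 1 0 1
1 1 0 1
0 1 1 1
0 1 1 1

After press 3 at (3,2):
0 1 0 1
1 1 0 1
0 1 0 1
0 0 0 0

After press 4 at (1,1):
0 0 0 1
0 0 1 1
0 0 0 1
0 0 0 0

After press 5 at (1,3):
0 0 0 0
0 0 0 0
0 0 0 0
0 0 0 0

Lights still on: 0

Answer: yes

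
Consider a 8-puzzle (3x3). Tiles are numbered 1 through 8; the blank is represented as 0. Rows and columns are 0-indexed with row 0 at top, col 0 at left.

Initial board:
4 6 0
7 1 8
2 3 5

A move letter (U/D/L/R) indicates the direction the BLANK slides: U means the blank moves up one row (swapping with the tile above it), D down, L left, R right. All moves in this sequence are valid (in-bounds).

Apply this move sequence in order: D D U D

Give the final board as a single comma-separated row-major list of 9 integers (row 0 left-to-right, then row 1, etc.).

After move 1 (D):
4 6 8
7 1 0
2 3 5

After move 2 (D):
4 6 8
7 1 5
2 3 0

After move 3 (U):
4 6 8
7 1 0
2 3 5

After move 4 (D):
4 6 8
7 1 5
2 3 0

Answer: 4, 6, 8, 7, 1, 5, 2, 3, 0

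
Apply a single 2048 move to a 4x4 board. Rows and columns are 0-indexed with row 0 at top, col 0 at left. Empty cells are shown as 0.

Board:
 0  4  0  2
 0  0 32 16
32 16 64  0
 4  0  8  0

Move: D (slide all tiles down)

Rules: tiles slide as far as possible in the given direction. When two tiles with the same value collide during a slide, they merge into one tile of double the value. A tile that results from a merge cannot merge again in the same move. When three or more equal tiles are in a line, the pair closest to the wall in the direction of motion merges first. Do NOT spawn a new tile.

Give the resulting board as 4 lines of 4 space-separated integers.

Answer:  0  0  0  0
 0  0 32  0
32  4 64  2
 4 16  8 16

Derivation:
Slide down:
col 0: [0, 0, 32, 4] -> [0, 0, 32, 4]
col 1: [4, 0, 16, 0] -> [0, 0, 4, 16]
col 2: [0, 32, 64, 8] -> [0, 32, 64, 8]
col 3: [2, 16, 0, 0] -> [0, 0, 2, 16]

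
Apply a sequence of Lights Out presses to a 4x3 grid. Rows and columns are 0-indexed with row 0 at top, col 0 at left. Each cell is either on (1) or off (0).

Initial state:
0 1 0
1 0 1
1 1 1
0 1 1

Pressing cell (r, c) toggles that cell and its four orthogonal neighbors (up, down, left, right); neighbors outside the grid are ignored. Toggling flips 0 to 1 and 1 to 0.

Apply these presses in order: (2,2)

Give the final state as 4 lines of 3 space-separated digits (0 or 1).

Answer: 0 1 0
1 0 0
1 0 0
0 1 0

Derivation:
After press 1 at (2,2):
0 1 0
1 0 0
1 0 0
0 1 0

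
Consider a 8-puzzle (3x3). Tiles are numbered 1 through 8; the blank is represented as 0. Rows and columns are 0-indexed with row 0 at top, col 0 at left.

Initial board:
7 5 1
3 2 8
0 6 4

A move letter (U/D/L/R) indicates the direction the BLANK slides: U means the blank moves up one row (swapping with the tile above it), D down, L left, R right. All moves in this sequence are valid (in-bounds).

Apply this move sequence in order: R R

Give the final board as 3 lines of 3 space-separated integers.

Answer: 7 5 1
3 2 8
6 4 0

Derivation:
After move 1 (R):
7 5 1
3 2 8
6 0 4

After move 2 (R):
7 5 1
3 2 8
6 4 0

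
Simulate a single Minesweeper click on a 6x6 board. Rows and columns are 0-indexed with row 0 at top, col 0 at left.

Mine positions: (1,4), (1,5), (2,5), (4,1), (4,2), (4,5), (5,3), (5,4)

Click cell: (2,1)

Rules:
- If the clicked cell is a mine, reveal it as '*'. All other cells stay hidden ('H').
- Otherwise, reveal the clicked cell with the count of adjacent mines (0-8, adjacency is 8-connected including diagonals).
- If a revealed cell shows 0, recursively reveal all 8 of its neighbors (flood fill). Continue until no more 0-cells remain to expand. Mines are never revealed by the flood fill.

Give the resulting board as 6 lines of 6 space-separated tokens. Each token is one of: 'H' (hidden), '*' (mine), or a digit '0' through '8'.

0 0 0 1 H H
0 0 0 1 H H
0 0 0 1 H H
1 2 2 1 H H
H H H H H H
H H H H H H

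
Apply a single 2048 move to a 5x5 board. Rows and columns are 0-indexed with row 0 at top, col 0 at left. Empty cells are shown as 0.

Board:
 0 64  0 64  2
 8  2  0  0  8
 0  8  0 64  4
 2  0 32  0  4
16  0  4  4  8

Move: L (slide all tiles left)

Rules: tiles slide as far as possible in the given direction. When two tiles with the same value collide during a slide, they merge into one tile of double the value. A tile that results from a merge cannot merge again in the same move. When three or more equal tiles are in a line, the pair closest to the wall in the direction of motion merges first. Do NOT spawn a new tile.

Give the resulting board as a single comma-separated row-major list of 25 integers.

Slide left:
row 0: [0, 64, 0, 64, 2] -> [128, 2, 0, 0, 0]
row 1: [8, 2, 0, 0, 8] -> [8, 2, 8, 0, 0]
row 2: [0, 8, 0, 64, 4] -> [8, 64, 4, 0, 0]
row 3: [2, 0, 32, 0, 4] -> [2, 32, 4, 0, 0]
row 4: [16, 0, 4, 4, 8] -> [16, 8, 8, 0, 0]

Answer: 128, 2, 0, 0, 0, 8, 2, 8, 0, 0, 8, 64, 4, 0, 0, 2, 32, 4, 0, 0, 16, 8, 8, 0, 0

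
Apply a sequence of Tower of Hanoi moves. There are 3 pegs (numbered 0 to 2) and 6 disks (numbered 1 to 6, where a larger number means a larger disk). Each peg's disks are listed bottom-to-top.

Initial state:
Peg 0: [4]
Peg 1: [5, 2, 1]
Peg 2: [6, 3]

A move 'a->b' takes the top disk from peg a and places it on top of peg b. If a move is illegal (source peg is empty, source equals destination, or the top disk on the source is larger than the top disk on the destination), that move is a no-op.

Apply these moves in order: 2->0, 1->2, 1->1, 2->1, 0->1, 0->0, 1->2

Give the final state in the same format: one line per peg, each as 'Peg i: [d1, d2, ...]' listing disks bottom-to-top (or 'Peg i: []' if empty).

Answer: Peg 0: [4, 3]
Peg 1: [5, 2]
Peg 2: [6, 1]

Derivation:
After move 1 (2->0):
Peg 0: [4, 3]
Peg 1: [5, 2, 1]
Peg 2: [6]

After move 2 (1->2):
Peg 0: [4, 3]
Peg 1: [5, 2]
Peg 2: [6, 1]

After move 3 (1->1):
Peg 0: [4, 3]
Peg 1: [5, 2]
Peg 2: [6, 1]

After move 4 (2->1):
Peg 0: [4, 3]
Peg 1: [5, 2, 1]
Peg 2: [6]

After move 5 (0->1):
Peg 0: [4, 3]
Peg 1: [5, 2, 1]
Peg 2: [6]

After move 6 (0->0):
Peg 0: [4, 3]
Peg 1: [5, 2, 1]
Peg 2: [6]

After move 7 (1->2):
Peg 0: [4, 3]
Peg 1: [5, 2]
Peg 2: [6, 1]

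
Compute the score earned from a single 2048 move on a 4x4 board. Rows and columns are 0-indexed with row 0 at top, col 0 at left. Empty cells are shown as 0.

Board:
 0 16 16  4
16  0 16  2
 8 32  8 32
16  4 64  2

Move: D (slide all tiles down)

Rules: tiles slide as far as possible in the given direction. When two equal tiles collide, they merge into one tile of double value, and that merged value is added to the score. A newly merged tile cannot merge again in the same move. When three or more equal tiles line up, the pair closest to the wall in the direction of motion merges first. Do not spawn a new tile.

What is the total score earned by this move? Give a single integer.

Slide down:
col 0: [0, 16, 8, 16] -> [0, 16, 8, 16]  score +0 (running 0)
col 1: [16, 0, 32, 4] -> [0, 16, 32, 4]  score +0 (running 0)
col 2: [16, 16, 8, 64] -> [0, 32, 8, 64]  score +32 (running 32)
col 3: [4, 2, 32, 2] -> [4, 2, 32, 2]  score +0 (running 32)
Board after move:
 0  0  0  4
16 16 32  2
 8 32  8 32
16  4 64  2

Answer: 32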